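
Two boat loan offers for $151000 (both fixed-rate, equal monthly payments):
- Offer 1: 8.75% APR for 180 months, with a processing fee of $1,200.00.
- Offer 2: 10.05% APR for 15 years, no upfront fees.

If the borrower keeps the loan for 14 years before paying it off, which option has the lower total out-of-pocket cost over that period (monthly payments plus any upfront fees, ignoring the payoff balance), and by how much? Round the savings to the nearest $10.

Offer 1: at 8.75% the monthly rate is 0.0072917, so the payment is 151,000 × 0.0072917 / (1 − 1.0072917^−180) = $1,509.17.
Offer 2: at 10.05% the monthly rate is 0.0083750, so the payment is 151,000 × 0.0083750 / (1 − 1.0083750^−180) = $1,627.28.
Over 168 months: Offer 1 costs 168 × $1,509.17 + $1,200.00 = $254,740.56; Offer 2 costs 168 × $1,627.28 = $273,383.04.
Offer 1 is cheaper by $273,383.04 − $254,740.56 = $18,642.48.

Offer 1 by $18,640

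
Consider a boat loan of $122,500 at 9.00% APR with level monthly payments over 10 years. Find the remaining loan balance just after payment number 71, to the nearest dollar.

$63,434

With monthly rate i = 9%/12 = 0.0075000, the balance after k of n payments is P · [(1+i)^n − (1+i)^k] / [(1+i)^n − 1].
(1+0.0075000)^120 = 2.45135708 and (1+0.0075000)^71 = 1.69980418, so the balance is 122,500 × (2.45135708 − 1.69980418) / (2.45135708 − 1) = $63,433.89.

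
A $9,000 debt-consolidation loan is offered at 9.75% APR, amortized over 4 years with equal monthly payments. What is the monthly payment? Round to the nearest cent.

$227.18

Monthly rate = 9.75%/12 = 0.0081250; payment = 9,000 × 0.0081250 / (1 − (1+0.0081250)^−48) = $227.18.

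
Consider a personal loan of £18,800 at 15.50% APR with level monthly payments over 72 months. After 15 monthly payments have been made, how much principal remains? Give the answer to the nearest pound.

£16,173

With monthly rate i = 15.5%/12 = 0.0129167, the balance after k of n payments is P · [(1+i)^n − (1+i)^k] / [(1+i)^n − 1].
(1+0.0129167)^72 = 2.51946096 and (1+0.0129167)^15 = 1.21228786, so the balance is 18,800 × (2.51946096 − 1.21228786) / (2.51946096 − 1) = £16,173.40.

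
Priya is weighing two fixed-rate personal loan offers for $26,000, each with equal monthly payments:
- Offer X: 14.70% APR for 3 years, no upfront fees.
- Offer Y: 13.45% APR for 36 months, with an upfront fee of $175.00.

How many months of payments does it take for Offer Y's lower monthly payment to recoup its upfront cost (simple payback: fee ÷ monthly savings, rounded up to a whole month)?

12 months

Offer X: at 14.70% the monthly rate is 0.0122500, so the payment is 26,000 × 0.0122500 / (1 − 1.0122500^−36) = $897.48.
Offer Y: monthly rate = 13.45%/12 = 0.0112083; payment = 26,000 × 0.0112083 / (1 − (1+0.0112083)^−36) = $881.69.
Monthly savings = $897.48 − $881.69 = $15.79.
Break-even = $175.00 / $15.79 = 11.08 → 12 months.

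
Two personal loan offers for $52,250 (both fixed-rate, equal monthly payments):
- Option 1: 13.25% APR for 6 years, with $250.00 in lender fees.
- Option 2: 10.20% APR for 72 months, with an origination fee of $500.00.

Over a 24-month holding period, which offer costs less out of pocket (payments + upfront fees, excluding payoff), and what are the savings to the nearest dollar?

Option 1: at 13.25% the monthly rate is 0.0110417, so the payment is 52,250 × 0.0110417 / (1 − 1.0110417^−72) = $1,055.78.
Option 2: monthly rate = 10.2%/12 = 0.0085000; payment = 52,250 × 0.0085000 / (1 − (1+0.0085000)^−72) = $973.25.
Over 24 months: Option 1 costs 24 × $1,055.78 + $250.00 = $25,588.72; Option 2 costs 24 × $973.25 + $500.00 = $23,858.00.
Option 2 is cheaper by $25,588.72 − $23,858.00 = $1,730.72.

Option 2 by $1,731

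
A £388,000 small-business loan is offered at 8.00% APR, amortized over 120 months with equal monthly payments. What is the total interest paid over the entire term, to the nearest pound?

Monthly rate = 8%/12 = 0.0066667; payment = 388,000 × 0.0066667 / (1 − (1+0.0066667)^−120) = £4,707.51.
Total paid = 120 × £4,707.51 = £564,901.20; interest = £564,901.20 − £388,000 = £176,901.20.

£176,901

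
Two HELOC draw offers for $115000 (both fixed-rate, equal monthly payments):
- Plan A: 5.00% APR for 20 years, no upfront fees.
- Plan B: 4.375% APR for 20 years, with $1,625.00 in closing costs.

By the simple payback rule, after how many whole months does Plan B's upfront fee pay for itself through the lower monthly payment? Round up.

Plan A: monthly rate = 5%/12 = 0.0041667; payment = 115,000 × 0.0041667 / (1 − (1+0.0041667)^−240) = $758.95.
Plan B: at 4.375% the monthly rate is 0.0036458, so the payment is 115,000 × 0.0036458 / (1 − 1.0036458^−240) = $719.81.
Monthly savings = $758.95 − $719.81 = $39.14.
Break-even = $1,625.00 / $39.14 = 41.52 → 42 months.

42 months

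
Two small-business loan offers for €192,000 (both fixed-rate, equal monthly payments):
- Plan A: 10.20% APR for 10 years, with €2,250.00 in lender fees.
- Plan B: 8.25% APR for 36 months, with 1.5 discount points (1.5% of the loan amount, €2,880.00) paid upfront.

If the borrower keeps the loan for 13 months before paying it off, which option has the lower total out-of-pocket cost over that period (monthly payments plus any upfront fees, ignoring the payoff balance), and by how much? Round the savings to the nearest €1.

Plan A by €45,872

Plan A: at 10.20% the monthly rate is 0.0085000, so the payment is 192,000 × 0.0085000 / (1 − 1.0085000^−120) = €2,558.61.
Plan B: at 8.25% the monthly rate is 0.0068750, so the payment is 192,000 × 0.0068750 / (1 − 1.0068750^−36) = €6,038.75.
Over 13 months: Plan A costs 13 × €2,558.61 + €2,250.00 = €35,511.93; Plan B costs 13 × €6,038.75 + €2,880.00 = €81,383.75.
Plan A is cheaper by €81,383.75 − €35,511.93 = €45,871.82.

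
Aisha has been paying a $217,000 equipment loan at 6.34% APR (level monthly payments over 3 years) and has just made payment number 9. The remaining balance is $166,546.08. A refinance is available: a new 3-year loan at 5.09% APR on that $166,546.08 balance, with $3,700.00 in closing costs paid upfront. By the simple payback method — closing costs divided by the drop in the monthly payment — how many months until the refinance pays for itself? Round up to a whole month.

Current payment = 217,000 × 6.34%/12 / (1 − (1+0.0052833)^−36) = $6,635.04.
Refinanced payment = 166,546.08 × 0.0042417 / (1 − (1+0.0042417)^−36) = $4,998.27.
Monthly savings = $6,635.04 − $4,998.27 = $1,636.77.
Break-even = $3,700.00 / $1,636.77 = 2.26 → 3 months.

3 months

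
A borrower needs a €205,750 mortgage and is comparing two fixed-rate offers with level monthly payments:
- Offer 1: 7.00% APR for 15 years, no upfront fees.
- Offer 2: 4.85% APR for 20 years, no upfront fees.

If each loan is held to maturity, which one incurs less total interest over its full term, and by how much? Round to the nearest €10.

Offer 2 by €11,070

Offer 1: monthly rate = 7%/12 = 0.0058333; payment = 205,750 × 0.0058333 / (1 − (1+0.0058333)^−180) = €1,849.34.
Total interest on Offer 1 = 180 × €1,849.34 − €205,750 = €127,131.20.
Offer 2: monthly rate = 4.85%/12 = 0.0040417; payment = 205,750 × 0.0040417 / (1 − (1+0.0040417)^−240) = €1,340.87.
Total interest on Offer 2 = 240 × €1,340.87 − €205,750 = €116,058.80.
Offer 2 is lower by €11,072.40.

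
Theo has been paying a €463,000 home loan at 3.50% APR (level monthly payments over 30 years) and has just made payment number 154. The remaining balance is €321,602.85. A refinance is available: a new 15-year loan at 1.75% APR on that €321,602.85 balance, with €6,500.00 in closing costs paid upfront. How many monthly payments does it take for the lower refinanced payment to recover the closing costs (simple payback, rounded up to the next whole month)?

Current payment = 463,000 × 3.5%/12 / (1 − (1+0.0029167)^−360) = €2,079.08.
Refinanced payment = 321,602.85 × 0.0014583 / (1 − (1+0.0014583)^−180) = €2,032.73.
Monthly savings = €2,079.08 − €2,032.73 = €46.35.
Break-even = €6,500.00 / €46.35 = 140.24 → 141 months.

141 months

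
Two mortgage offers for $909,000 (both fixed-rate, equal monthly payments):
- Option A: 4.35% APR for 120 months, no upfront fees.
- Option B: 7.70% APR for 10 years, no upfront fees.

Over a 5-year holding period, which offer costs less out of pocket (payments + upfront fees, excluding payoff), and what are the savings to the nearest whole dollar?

Option A by $91,798

Option A: at 4.35% the monthly rate is 0.0036250, so the payment is 909,000 × 0.0036250 / (1 − 1.0036250^−120) = $9,355.14.
Option B: monthly rate = 7.7%/12 = 0.0064167; payment = 909,000 × 0.0064167 / (1 − (1+0.0064167)^−120) = $10,885.11.
Over 60 months: Option A costs 60 × $9,355.14 = $561,308.40; Option B costs 60 × $10,885.11 = $653,106.60.
Option A is cheaper by $653,106.60 − $561,308.40 = $91,798.20.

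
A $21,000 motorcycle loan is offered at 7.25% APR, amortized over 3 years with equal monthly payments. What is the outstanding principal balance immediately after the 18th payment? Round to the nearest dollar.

$11,069

With monthly rate i = 7.25%/12 = 0.0060417, the balance after k of n payments is P · [(1+i)^n − (1+i)^k] / [(1+i)^n − 1].
(1+0.0060417)^36 = 1.24215230 and (1+0.0060417)^18 = 1.11451887, so the balance is 21,000 × (1.24215230 − 1.11451887) / (1.24215230 − 1) = $11,068.66.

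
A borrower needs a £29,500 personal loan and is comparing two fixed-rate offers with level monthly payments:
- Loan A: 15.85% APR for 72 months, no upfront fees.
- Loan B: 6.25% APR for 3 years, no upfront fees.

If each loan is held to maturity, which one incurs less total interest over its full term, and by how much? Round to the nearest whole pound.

Loan A: at 15.85% the monthly rate is 0.0132083, so the payment is 29,500 × 0.0132083 / (1 − 1.0132083^−72) = £637.48.
Total interest on Loan A = 72 × £637.48 − £29,500 = £16,398.56.
Loan B: monthly rate = 6.25%/12 = 0.0052083; payment = 29,500 × 0.0052083 / (1 − (1+0.0052083)^−36) = £900.79.
Total interest on Loan B = 36 × £900.79 − £29,500 = £2,928.44.
Loan B is lower by £13,470.12.

Loan B by £13,470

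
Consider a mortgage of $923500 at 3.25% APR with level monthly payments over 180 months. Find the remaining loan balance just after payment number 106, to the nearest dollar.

With monthly rate i = 3.25%/12 = 0.0027083, the balance after k of n payments is P · [(1+i)^n − (1+i)^k] / [(1+i)^n − 1].
(1+0.0027083)^180 = 1.62716792 and (1+0.0027083)^106 = 1.33201825, so the balance is 923,500 × (1.62716792 − 1.33201825) / (1.62716792 − 1) = $434,605.65.

$434,606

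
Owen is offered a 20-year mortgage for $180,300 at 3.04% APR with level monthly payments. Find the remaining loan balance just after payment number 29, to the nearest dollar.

With monthly rate i = 3.04%/12 = 0.0025333, the balance after k of n payments is P · [(1+i)^n − (1+i)^k] / [(1+i)^n − 1].
(1+0.0025333)^240 = 1.83534260 and (1+0.0025333)^29 = 1.07613268, so the balance is 180,300 × (1.83534260 − 1.07613268) / (1.83534260 − 1) = $163,867.55.

$163,868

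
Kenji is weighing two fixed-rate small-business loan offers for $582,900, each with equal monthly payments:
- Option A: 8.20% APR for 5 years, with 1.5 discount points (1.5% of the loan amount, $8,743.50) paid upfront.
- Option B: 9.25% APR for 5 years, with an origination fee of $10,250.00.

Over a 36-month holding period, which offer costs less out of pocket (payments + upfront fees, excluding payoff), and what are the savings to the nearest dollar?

Option A by $12,159

Option A: monthly rate = 8.2%/12 = 0.0068333; payment = 582,900 × 0.0068333 / (1 − (1+0.0068333)^−60) = $11,874.98.
Option B: monthly rate = 9.25%/12 = 0.0077083; payment = 582,900 × 0.0077083 / (1 − (1+0.0077083)^−60) = $12,170.89.
Over 36 months: Option A costs 36 × $11,874.98 + $8,743.50 = $436,242.78; Option B costs 36 × $12,170.89 + $10,250.00 = $448,402.04.
Option A is cheaper by $448,402.04 − $436,242.78 = $12,159.26.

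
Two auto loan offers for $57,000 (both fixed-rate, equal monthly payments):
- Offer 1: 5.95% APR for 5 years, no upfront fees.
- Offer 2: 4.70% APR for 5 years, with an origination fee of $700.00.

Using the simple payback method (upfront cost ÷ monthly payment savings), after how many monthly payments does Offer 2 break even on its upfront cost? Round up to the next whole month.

22 months

Offer 1: at 5.95% the monthly rate is 0.0049583, so the payment is 57,000 × 0.0049583 / (1 − 1.0049583^−60) = $1,100.64.
Offer 2: monthly rate = 4.7%/12 = 0.0039167; payment = 57,000 × 0.0039167 / (1 − (1+0.0039167)^−60) = $1,067.84.
Monthly savings = $1,100.64 − $1,067.84 = $32.80.
Break-even = $700.00 / $32.80 = 21.34 → 22 months.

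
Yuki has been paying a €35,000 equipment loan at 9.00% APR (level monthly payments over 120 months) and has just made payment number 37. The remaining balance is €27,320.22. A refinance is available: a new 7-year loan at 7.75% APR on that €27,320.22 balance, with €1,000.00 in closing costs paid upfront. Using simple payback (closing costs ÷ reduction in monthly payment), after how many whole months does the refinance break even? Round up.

48 months

Current payment = 35,000 × 9%/12 / (1 − (1+0.0075000)^−120) = €443.37.
Refinanced payment = 27,320.22 × 0.0064583 / (1 − (1+0.0064583)^−84) = €422.42.
Monthly savings = €443.37 − €422.42 = €20.95.
Break-even = €1,000.00 / €20.95 = 47.73 → 48 months.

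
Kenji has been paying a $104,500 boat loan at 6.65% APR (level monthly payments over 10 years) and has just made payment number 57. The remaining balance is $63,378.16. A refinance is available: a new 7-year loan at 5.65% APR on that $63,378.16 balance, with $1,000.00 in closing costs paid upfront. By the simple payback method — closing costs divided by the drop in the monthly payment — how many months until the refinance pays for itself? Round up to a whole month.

Current payment = 104,500 × 6.65%/12 / (1 − (1+0.0055417)^−120) = $1,194.57.
Refinanced payment = 63,378.16 × 0.0047083 / (1 − (1+0.0047083)^−84) = $915.27.
Monthly savings = $1,194.57 − $915.27 = $279.30.
Break-even = $1,000.00 / $279.30 = 3.58 → 4 months.

4 months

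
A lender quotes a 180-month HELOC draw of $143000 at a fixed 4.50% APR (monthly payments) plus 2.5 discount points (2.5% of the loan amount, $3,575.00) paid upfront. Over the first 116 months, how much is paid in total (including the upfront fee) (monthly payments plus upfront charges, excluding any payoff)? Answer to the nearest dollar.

$130,472

At 4.50% the monthly rate is 0.0037500, so the payment is 143,000 × 0.0037500 / (1 − 1.0037500^−180) = $1,093.94.
Total outlay = 116 × $1,093.94 + $3,575.00 = $130,472.04.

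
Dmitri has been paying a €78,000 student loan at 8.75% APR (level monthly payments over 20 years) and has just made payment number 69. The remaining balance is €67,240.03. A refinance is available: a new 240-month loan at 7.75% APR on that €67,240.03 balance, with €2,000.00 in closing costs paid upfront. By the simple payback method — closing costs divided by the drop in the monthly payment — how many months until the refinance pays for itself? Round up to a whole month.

15 months

Current payment = 78,000 × 8.75%/12 / (1 − (1+0.0072917)^−240) = €689.29.
Refinanced payment = 67,240.03 × 0.0064583 / (1 − (1+0.0064583)^−240) = €552.01.
Monthly savings = €689.29 − €552.01 = €137.28.
Break-even = €2,000.00 / €137.28 = 14.57 → 15 months.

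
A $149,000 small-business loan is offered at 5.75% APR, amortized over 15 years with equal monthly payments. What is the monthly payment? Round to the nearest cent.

Monthly rate = 5.75%/12 = 0.0047917; payment = 149,000 × 0.0047917 / (1 − (1+0.0047917)^−180) = $1,237.31.

$1,237.31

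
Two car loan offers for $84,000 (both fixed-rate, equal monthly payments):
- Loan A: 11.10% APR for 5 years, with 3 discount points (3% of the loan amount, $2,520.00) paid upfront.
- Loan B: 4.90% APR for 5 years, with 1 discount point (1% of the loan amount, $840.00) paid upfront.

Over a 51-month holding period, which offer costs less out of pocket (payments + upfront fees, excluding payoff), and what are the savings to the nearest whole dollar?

Loan B by $14,390

Loan A: at 11.10% the monthly rate is 0.0092500, so the payment is 84,000 × 0.0092500 / (1 − 1.0092500^−60) = $1,830.56.
Loan B: at 4.90% the monthly rate is 0.0040833, so the payment is 84,000 × 0.0040833 / (1 − 1.0040833^−60) = $1,581.34.
Over 51 months: Loan A costs 51 × $1,830.56 + $2,520.00 = $95,878.56; Loan B costs 51 × $1,581.34 + $840.00 = $81,488.34.
Loan B is cheaper by $95,878.56 − $81,488.34 = $14,390.22.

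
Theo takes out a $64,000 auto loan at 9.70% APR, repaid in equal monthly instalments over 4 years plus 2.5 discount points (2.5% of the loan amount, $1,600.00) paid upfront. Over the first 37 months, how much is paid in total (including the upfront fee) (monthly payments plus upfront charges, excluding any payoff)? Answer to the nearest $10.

At 9.70% the monthly rate is 0.0080833, so the payment is 64,000 × 0.0080833 / (1 − 1.0080833^−48) = $1,614.00.
Total outlay = 37 × $1,614.00 + $1,600.00 = $61,318.00.

$61,320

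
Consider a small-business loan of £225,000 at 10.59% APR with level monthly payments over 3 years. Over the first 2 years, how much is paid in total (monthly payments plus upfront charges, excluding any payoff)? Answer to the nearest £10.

Monthly rate = 10.59%/12 = 0.0088250; payment = 225,000 × 0.0088250 / (1 − (1+0.0088250)^−36) = £7,322.60.
Total outlay = 24 × £7,322.60 = £175,742.40.

£175,740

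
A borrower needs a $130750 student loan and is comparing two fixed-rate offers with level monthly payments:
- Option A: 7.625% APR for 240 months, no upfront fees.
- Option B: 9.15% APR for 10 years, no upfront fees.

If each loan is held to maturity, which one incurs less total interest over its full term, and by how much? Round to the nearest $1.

Option B by $55,169

Option A: monthly rate = 7.625%/12 = 0.0063542; payment = 130,750 × 0.0063542 / (1 − (1+0.0063542)^−240) = $1,063.33.
Total interest on Option A = 240 × $1,063.33 − $130,750 = $124,449.20.
Option B: monthly rate = 9.15%/12 = 0.0076250; payment = 130,750 × 0.0076250 / (1 − (1+0.0076250)^−120) = $1,666.92.
Total interest on Option B = 120 × $1,666.92 − $130,750 = $69,280.40.
Option B is lower by $55,168.80.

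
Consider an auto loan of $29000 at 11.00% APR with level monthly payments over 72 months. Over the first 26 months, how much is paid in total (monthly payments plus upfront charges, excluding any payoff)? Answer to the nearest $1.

$14,352

At 11.00% the monthly rate is 0.0091667, so the payment is 29,000 × 0.0091667 / (1 − 1.0091667^−72) = $551.99.
Total outlay = 26 × $551.99 = $14,351.74.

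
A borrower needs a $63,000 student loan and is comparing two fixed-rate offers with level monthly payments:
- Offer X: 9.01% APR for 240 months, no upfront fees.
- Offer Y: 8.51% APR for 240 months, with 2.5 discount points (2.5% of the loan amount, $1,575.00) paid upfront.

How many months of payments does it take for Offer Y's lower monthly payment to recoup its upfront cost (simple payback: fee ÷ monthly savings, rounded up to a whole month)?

Offer X: monthly rate = 9.01%/12 = 0.0075083; payment = 63,000 × 0.0075083 / (1 − (1+0.0075083)^−240) = $567.23.
Offer Y: at 8.51% the monthly rate is 0.0070917, so the payment is 63,000 × 0.0070917 / (1 − 1.0070917^−240) = $547.13.
Monthly savings = $567.23 − $547.13 = $20.10.
Break-even = $1,575.00 / $20.10 = 78.36 → 79 months.

79 months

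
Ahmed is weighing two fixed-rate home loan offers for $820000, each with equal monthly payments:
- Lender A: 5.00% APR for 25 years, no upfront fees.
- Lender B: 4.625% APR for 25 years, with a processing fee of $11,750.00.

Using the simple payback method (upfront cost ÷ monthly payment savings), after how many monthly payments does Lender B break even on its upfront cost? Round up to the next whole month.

67 months

Lender A: monthly rate = 5%/12 = 0.0041667; payment = 820,000 × 0.0041667 / (1 − (1+0.0041667)^−300) = $4,793.64.
Lender B: monthly rate = 4.625%/12 = 0.0038542; payment = 820,000 × 0.0038542 / (1 − (1+0.0038542)^−300) = $4,616.20.
Monthly savings = $4,793.64 − $4,616.20 = $177.44.
Break-even = $11,750.00 / $177.44 = 66.22 → 67 months.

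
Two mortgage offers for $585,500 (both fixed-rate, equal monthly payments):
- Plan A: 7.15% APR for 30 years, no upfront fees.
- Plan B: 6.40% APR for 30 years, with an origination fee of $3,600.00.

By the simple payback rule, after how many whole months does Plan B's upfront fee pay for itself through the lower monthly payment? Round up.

13 months

Plan A: monthly rate = 7.15%/12 = 0.0059583; payment = 585,500 × 0.0059583 / (1 − (1+0.0059583)^−360) = $3,954.51.
Plan B: monthly rate = 6.4%/12 = 0.0053333; payment = 585,500 × 0.0053333 / (1 − (1+0.0053333)^−360) = $3,662.34.
Monthly savings = $3,954.51 − $3,662.34 = $292.17.
Break-even = $3,600.00 / $292.17 = 12.32 → 13 months.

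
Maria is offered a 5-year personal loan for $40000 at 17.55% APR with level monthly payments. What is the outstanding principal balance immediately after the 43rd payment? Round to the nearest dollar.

$15,045

With monthly rate i = 17.55%/12 = 0.0146250, the balance after k of n payments is P · [(1+i)^n − (1+i)^k] / [(1+i)^n − 1].
(1+0.0146250)^60 = 2.38964583 and (1+0.0146250)^43 = 1.86697729, so the balance is 40,000 × (2.38964583 − 1.86697729) / (2.38964583 − 1) = $15,044.65.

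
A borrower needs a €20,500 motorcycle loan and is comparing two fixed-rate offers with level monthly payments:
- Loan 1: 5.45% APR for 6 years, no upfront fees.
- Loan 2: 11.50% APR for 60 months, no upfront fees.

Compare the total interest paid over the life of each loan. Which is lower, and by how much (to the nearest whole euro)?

Loan 1: at 5.45% the monthly rate is 0.0045417, so the payment is 20,500 × 0.0045417 / (1 − 1.0045417^−72) = €334.45.
Total interest on Loan 1 = 72 × €334.45 − €20,500 = €3,580.40.
Loan 2: at 11.50% the monthly rate is 0.0095833, so the payment is 20,500 × 0.0095833 / (1 − 1.0095833^−60) = €450.85.
Total interest on Loan 2 = 60 × €450.85 − €20,500 = €6,551.00.
Loan 1 is lower by €2,970.60.

Loan 1 by €2,971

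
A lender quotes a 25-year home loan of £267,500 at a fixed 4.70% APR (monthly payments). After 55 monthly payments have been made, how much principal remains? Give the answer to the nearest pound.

£238,737

With monthly rate i = 4.7%/12 = 0.0039167, the balance after k of n payments is P · [(1+i)^n − (1+i)^k] / [(1+i)^n − 1].
(1+0.0039167)^300 = 3.23071976 and (1+0.0039167)^55 = 1.23985682, so the balance is 267,500 × (3.23071976 − 1.23985682) / (3.23071976 − 1) = £238,737.22.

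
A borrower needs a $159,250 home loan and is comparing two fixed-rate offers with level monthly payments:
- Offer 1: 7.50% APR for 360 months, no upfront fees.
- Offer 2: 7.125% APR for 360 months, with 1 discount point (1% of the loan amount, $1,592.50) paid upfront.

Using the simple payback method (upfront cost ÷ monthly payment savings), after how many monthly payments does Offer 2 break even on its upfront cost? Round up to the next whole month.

40 months

Offer 1: monthly rate = 7.5%/12 = 0.0062500; payment = 159,250 × 0.0062500 / (1 − (1+0.0062500)^−360) = $1,113.50.
Offer 2: monthly rate = 7.125%/12 = 0.0059375; payment = 159,250 × 0.0059375 / (1 − (1+0.0059375)^−360) = $1,072.90.
Monthly savings = $1,113.50 − $1,072.90 = $40.60.
Break-even = $1,592.50 / $40.60 = 39.22 → 40 months.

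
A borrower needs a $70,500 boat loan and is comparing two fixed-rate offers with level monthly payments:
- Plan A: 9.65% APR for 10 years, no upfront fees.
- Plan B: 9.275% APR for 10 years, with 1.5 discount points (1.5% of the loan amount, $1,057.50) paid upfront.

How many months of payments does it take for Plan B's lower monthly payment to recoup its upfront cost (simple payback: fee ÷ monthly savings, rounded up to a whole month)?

74 months

Plan A: monthly rate = 9.65%/12 = 0.0080417; payment = 70,500 × 0.0080417 / (1 − (1+0.0080417)^−120) = $918.05.
Plan B: monthly rate = 9.275%/12 = 0.0077292; payment = 70,500 × 0.0077292 / (1 − (1+0.0077292)^−120) = $903.59.
Monthly savings = $918.05 − $903.59 = $14.46.
Break-even = $1,057.50 / $14.46 = 73.13 → 74 months.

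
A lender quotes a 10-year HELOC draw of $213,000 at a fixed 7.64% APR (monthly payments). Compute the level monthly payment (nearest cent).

Monthly rate = 7.64%/12 = 0.0063667; payment = 213,000 × 0.0063667 / (1 − (1+0.0063667)^−120) = $2,543.94.

$2,543.94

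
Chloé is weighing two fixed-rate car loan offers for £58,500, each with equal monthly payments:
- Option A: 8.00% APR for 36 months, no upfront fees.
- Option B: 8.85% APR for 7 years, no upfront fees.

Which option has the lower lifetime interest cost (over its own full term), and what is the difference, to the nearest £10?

Option A: monthly rate = 8%/12 = 0.0066667; payment = 58,500 × 0.0066667 / (1 − (1+0.0066667)^−36) = £1,833.18.
Total interest on Option A = 36 × £1,833.18 − £58,500 = £7,494.48.
Option B: at 8.85% the monthly rate is 0.0073750, so the payment is 58,500 × 0.0073750 / (1 − 1.0073750^−84) = £936.76.
Total interest on Option B = 84 × £936.76 − £58,500 = £20,187.84.
Option A is lower by £12,693.36.

Option A by £12,690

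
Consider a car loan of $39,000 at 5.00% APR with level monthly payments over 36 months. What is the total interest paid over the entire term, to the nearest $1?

$3,079

At 5.00% the monthly rate is 0.0041667, so the payment is 39,000 × 0.0041667 / (1 − 1.0041667^−36) = $1,168.86.
Total paid = 36 × $1,168.86 = $42,078.96; interest = $42,078.96 − $39,000 = $3,078.96.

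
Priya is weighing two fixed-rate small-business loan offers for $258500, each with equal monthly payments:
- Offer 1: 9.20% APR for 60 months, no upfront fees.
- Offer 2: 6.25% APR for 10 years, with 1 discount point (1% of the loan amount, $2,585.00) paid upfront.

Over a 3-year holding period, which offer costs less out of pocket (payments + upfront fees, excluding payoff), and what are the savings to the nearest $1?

Offer 2 by $87,009

Offer 1: at 9.20% the monthly rate is 0.0076667, so the payment is 258,500 × 0.0076667 / (1 − 1.0076667^−60) = $5,391.16.
Offer 2: at 6.25% the monthly rate is 0.0052083, so the payment is 258,500 × 0.0052083 / (1 − 1.0052083^−120) = $2,902.44.
Over 36 months: Offer 1 costs 36 × $5,391.16 = $194,081.76; Offer 2 costs 36 × $2,902.44 + $2,585.00 = $107,072.84.
Offer 2 is cheaper by $194,081.76 − $107,072.84 = $87,008.92.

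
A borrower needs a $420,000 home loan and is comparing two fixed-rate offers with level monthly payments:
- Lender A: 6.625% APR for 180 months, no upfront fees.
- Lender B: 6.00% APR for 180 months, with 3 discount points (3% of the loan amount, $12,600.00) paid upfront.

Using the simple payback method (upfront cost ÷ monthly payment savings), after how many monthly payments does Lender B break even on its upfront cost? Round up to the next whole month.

Lender A: monthly rate = 6.625%/12 = 0.0055208; payment = 420,000 × 0.0055208 / (1 − (1+0.0055208)^−180) = $3,687.57.
Lender B: at 6.00% the monthly rate is 0.0050000, so the payment is 420,000 × 0.0050000 / (1 − 1.0050000^−180) = $3,544.20.
Monthly savings = $3,687.57 − $3,544.20 = $143.37.
Break-even = $12,600.00 / $143.37 = 87.88 → 88 months.

88 months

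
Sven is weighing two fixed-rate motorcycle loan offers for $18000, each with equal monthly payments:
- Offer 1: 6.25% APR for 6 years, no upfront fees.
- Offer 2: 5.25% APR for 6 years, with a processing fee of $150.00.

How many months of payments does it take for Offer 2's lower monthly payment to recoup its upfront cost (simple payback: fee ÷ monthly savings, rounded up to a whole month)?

Offer 1: at 6.25% the monthly rate is 0.0052083, so the payment is 18,000 × 0.0052083 / (1 − 1.0052083^−72) = $300.44.
Offer 2: at 5.25% the monthly rate is 0.0043750, so the payment is 18,000 × 0.0043750 / (1 − 1.0043750^−72) = $291.98.
Monthly savings = $300.44 − $291.98 = $8.46.
Break-even = $150.00 / $8.46 = 17.73 → 18 months.

18 months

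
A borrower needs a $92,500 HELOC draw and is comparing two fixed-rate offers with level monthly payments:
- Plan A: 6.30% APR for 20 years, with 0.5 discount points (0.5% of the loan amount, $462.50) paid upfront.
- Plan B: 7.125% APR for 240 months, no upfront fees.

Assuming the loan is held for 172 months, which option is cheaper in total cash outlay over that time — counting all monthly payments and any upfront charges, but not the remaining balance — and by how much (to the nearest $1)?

Plan A by $7,329

Plan A: monthly rate = 6.3%/12 = 0.0052500; payment = 92,500 × 0.0052500 / (1 − (1+0.0052500)^−240) = $678.81.
Plan B: at 7.125% the monthly rate is 0.0059375, so the payment is 92,500 × 0.0059375 / (1 − 1.0059375^−240) = $724.11.
Over 172 months: Plan A costs 172 × $678.81 + $462.50 = $117,217.82; Plan B costs 172 × $724.11 = $124,546.92.
Plan A is cheaper by $124,546.92 − $117,217.82 = $7,329.10.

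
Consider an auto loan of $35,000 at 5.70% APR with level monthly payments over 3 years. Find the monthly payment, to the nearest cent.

Monthly rate = 5.7%/12 = 0.0047500; payment = 35,000 × 0.0047500 / (1 − (1+0.0047500)^−36) = $1,060.02.

$1,060.02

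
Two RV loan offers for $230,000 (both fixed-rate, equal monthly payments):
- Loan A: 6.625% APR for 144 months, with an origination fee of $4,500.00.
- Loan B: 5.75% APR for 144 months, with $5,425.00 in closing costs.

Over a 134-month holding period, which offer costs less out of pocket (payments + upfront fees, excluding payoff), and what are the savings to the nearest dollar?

Loan B by $13,110

Loan A: monthly rate = 6.625%/12 = 0.0055208; payment = 230,000 × 0.0055208 / (1 − (1+0.0055208)^−144) = $2,319.55.
Loan B: monthly rate = 5.75%/12 = 0.0047917; payment = 230,000 × 0.0047917 / (1 − (1+0.0047917)^−144) = $2,214.81.
Over 134 months: Loan A costs 134 × $2,319.55 + $4,500.00 = $315,319.70; Loan B costs 134 × $2,214.81 + $5,425.00 = $302,209.54.
Loan B is cheaper by $315,319.70 − $302,209.54 = $13,110.16.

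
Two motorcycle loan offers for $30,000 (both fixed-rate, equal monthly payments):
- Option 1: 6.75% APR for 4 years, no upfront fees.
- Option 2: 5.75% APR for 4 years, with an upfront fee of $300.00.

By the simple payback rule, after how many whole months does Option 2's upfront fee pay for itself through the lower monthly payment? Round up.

Option 1: at 6.75% the monthly rate is 0.0056250, so the payment is 30,000 × 0.0056250 / (1 − 1.0056250^−48) = $714.91.
Option 2: at 5.75% the monthly rate is 0.0047917, so the payment is 30,000 × 0.0047917 / (1 − 1.0047917^−48) = $701.12.
Monthly savings = $714.91 − $701.12 = $13.79.
Break-even = $300.00 / $13.79 = 21.75 → 22 months.

22 months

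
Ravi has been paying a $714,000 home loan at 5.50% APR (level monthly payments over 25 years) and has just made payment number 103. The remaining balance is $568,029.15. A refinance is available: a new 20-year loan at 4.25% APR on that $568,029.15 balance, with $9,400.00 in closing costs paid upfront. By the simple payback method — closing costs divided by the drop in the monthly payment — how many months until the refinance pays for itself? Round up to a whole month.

11 months

Current payment = 714,000 × 5.5%/12 / (1 − (1+0.0045833)^−300) = $4,384.58.
Refinanced payment = 568,029.15 × 0.0035417 / (1 − (1+0.0035417)^−240) = $3,517.43.
Monthly savings = $4,384.58 − $3,517.43 = $867.15.
Break-even = $9,400.00 / $867.15 = 10.84 → 11 months.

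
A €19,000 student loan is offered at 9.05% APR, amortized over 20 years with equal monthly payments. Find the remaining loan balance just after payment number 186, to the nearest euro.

With monthly rate i = 9.05%/12 = 0.0075417, the balance after k of n payments is P · [(1+i)^n − (1+i)^k] / [(1+i)^n − 1].
(1+0.0075417)^240 = 6.06909145 and (1+0.0075417)^186 = 4.04502167, so the balance is 19,000 × (6.06909145 − 4.04502167) / (6.06909145 − 1) = €7,586.63.

€7,587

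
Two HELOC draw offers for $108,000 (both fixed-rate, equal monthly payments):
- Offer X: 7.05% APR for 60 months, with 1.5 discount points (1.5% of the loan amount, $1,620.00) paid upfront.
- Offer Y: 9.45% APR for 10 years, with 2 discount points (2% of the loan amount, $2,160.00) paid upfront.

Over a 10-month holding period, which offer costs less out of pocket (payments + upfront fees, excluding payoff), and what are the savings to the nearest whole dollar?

Offer X: monthly rate = 7.05%/12 = 0.0058750; payment = 108,000 × 0.0058750 / (1 − (1+0.0058750)^−60) = $2,141.08.
Offer Y: monthly rate = 9.45%/12 = 0.0078750; payment = 108,000 × 0.0078750 / (1 − (1+0.0078750)^−120) = $1,394.54.
Over 10 months: Offer X costs 10 × $2,141.08 + $1,620.00 = $23,030.80; Offer Y costs 10 × $1,394.54 + $2,160.00 = $16,105.40.
Offer Y is cheaper by $23,030.80 − $16,105.40 = $6,925.40.

Offer Y by $6,925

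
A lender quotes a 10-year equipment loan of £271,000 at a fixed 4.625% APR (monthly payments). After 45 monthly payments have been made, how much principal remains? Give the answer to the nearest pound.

With monthly rate i = 4.625%/12 = 0.0038542, the balance after k of n payments is P · [(1+i)^n − (1+i)^k] / [(1+i)^n − 1].
(1+0.0038542)^120 = 1.58662800 and (1+0.0038542)^45 = 1.18898991, so the balance is 271,000 × (1.58662800 − 1.18898991) / (1.58662800 − 1) = £183,693.79.

£183,694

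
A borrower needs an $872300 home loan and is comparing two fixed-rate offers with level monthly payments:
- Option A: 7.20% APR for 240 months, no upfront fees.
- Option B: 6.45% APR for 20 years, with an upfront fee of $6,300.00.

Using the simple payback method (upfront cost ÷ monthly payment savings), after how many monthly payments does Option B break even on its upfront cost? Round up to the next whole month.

Option A: at 7.20% the monthly rate is 0.0060000, so the payment is 872,300 × 0.0060000 / (1 − 1.0060000^−240) = $6,868.05.
Option B: monthly rate = 6.45%/12 = 0.0053750; payment = 872,300 × 0.0053750 / (1 − (1+0.0053750)^−240) = $6,477.98.
Monthly savings = $6,868.05 − $6,477.98 = $390.07.
Break-even = $6,300.00 / $390.07 = 16.15 → 17 months.

17 months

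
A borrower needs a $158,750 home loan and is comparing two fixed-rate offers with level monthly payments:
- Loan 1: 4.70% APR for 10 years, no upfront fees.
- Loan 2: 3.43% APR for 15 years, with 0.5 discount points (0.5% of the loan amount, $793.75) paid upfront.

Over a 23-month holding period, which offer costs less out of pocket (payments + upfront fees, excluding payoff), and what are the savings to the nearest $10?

Loan 2 by $11,420

Loan 1: monthly rate = 4.7%/12 = 0.0039167; payment = 158,750 × 0.0039167 / (1 − (1+0.0039167)^−120) = $1,660.61.
Loan 2: at 3.43% the monthly rate is 0.0028583, so the payment is 158,750 × 0.0028583 / (1 − 1.0028583^−180) = $1,129.43.
Over 23 months: Loan 1 costs 23 × $1,660.61 = $38,194.03; Loan 2 costs 23 × $1,129.43 + $793.75 = $26,770.64.
Loan 2 is cheaper by $38,194.03 − $26,770.64 = $11,423.39.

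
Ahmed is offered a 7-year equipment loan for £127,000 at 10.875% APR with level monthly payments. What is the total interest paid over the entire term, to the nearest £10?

At 10.875% the monthly rate is 0.0090625, so the payment is 127,000 × 0.0090625 / (1 − 1.0090625^−84) = £2,166.21.
Total paid = 84 × £2,166.21 = £181,961.64; interest = £181,961.64 − £127,000 = £54,961.64.

£54,960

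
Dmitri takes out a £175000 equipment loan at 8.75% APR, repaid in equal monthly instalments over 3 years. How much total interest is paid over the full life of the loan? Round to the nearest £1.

Monthly rate = 8.75%/12 = 0.0072917; payment = 175,000 × 0.0072917 / (1 − (1+0.0072917)^−36) = £5,544.61.
Total paid = 36 × £5,544.61 = £199,605.96; interest = £199,605.96 − £175,000 = £24,605.96.

£24,606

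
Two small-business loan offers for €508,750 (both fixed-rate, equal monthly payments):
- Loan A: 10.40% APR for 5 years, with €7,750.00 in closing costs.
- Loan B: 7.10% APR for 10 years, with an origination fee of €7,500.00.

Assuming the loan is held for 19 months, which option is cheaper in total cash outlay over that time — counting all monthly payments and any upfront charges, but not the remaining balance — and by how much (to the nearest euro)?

Loan A: at 10.40% the monthly rate is 0.0086667, so the payment is 508,750 × 0.0086667 / (1 − 1.0086667^−60) = €10,909.84.
Loan B: monthly rate = 7.1%/12 = 0.0059167; payment = 508,750 × 0.0059167 / (1 − (1+0.0059167)^−120) = €5,933.27.
Over 19 months: Loan A costs 19 × €10,909.84 + €7,750.00 = €215,036.96; Loan B costs 19 × €5,933.27 + €7,500.00 = €120,232.13.
Loan B is cheaper by €215,036.96 − €120,232.13 = €94,804.83.

Loan B by €94,805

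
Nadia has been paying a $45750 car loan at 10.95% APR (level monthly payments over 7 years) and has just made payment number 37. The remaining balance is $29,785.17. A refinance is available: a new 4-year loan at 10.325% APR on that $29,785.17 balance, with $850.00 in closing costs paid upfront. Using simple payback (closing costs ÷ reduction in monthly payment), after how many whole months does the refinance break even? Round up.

39 months

Current payment = 45,750 × 10.95%/12 / (1 − (1+0.0091250)^−84) = $782.15.
Refinanced payment = 29,785.17 × 0.0086042 / (1 − (1+0.0086042)^−48) = $760.09.
Monthly savings = $782.15 − $760.09 = $22.06.
Break-even = $850.00 / $22.06 = 38.53 → 39 months.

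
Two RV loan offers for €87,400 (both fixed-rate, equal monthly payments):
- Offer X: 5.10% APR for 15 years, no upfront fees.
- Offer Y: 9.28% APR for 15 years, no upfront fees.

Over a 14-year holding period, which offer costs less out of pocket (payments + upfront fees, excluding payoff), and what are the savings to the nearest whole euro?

Offer X: at 5.10% the monthly rate is 0.0042500, so the payment is 87,400 × 0.0042500 / (1 − 1.0042500^−180) = €695.72.
Offer Y: at 9.28% the monthly rate is 0.0077333, so the payment is 87,400 × 0.0077333 / (1 − 1.0077333^−180) = €901.09.
Over 168 months: Offer X costs 168 × €695.72 = €116,880.96; Offer Y costs 168 × €901.09 = €151,383.12.
Offer X is cheaper by €151,383.12 − €116,880.96 = €34,502.16.

Offer X by €34,502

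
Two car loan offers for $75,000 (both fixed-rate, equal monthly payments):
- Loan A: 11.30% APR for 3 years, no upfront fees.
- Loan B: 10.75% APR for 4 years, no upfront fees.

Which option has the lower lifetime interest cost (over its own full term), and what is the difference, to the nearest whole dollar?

Loan A: monthly rate = 11.3%/12 = 0.0094167; payment = 75,000 × 0.0094167 / (1 − (1+0.0094167)^−36) = $2,466.07.
Total interest on Loan A = 36 × $2,466.07 − $75,000 = $13,778.52.
Loan B: at 10.75% the monthly rate is 0.0089583, so the payment is 75,000 × 0.0089583 / (1 − 1.0089583^−48) = $1,929.32.
Total interest on Loan B = 48 × $1,929.32 − $75,000 = $17,607.36.
Loan A is lower by $3,828.84.

Loan A by $3,829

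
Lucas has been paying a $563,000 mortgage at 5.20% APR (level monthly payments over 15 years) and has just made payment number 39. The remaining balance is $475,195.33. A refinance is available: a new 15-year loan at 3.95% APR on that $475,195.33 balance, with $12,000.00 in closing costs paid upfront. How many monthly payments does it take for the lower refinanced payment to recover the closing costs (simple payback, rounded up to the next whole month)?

12 months

Current payment = 563,000 × 5.2%/12 / (1 − (1+0.0043333)^−180) = $4,511.04.
Refinanced payment = 475,195.33 × 0.0032917 / (1 − (1+0.0032917)^−180) = $3,503.07.
Monthly savings = $4,511.04 − $3,503.07 = $1,007.97.
Break-even = $12,000.00 / $1,007.97 = 11.91 → 12 months.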